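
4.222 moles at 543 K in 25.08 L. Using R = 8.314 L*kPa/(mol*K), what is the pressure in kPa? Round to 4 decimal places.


PV = nRT, solve for P = nRT / V.
nRT = 4.222 * 8.314 * 543 = 19060.2274
P = 19060.2274 / 25.08
P = 759.97716906 kPa, rounded to 4 dp:

759.9772 kPa


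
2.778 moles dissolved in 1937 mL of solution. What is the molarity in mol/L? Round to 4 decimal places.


Convert volume to liters: V_L = V_mL / 1000.
V_L = 1937 / 1000 = 1.937 L
M = n / V_L = 2.778 / 1.937
M = 1.43417656 mol/L, rounded to 4 dp:

1.4342 mol/L


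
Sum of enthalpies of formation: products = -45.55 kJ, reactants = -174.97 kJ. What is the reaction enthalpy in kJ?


dH_rxn = sum(dH_f products) - sum(dH_f reactants)
dH_rxn = -45.55 - (-174.97)
dH_rxn = 129.42 kJ:

129.42 kJ


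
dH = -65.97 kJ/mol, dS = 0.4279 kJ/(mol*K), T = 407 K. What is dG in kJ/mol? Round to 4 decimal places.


Gibbs: dG = dH - T*dS (consistent units, dS already in kJ/(mol*K)).
T*dS = 407 * 0.4279 = 174.1553
dG = -65.97 - (174.1553)
dG = -240.1253 kJ/mol, rounded to 4 dp:

-240.1253 kJ/mol


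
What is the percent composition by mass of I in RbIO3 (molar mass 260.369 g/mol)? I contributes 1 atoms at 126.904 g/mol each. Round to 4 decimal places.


pct = 100 * (n_elem * M_elem) / M_total
mass_contribution = 1 * 126.904 = 126.904 g/mol
pct = 100 * 126.904 / 260.369
pct = 48.74005738 %, rounded to 4 dp:

48.7401 %


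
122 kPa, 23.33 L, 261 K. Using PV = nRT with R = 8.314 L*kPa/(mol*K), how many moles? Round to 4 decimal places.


PV = nRT, solve for n = PV / (RT).
PV = 122 * 23.33 = 2846.26
RT = 8.314 * 261 = 2169.954
n = 2846.26 / 2169.954
n = 1.31166836 mol, rounded to 4 dp:

1.3117 mol


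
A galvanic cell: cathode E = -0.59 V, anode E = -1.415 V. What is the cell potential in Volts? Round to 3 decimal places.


Standard cell potential: E_cell = E_cathode - E_anode.
E_cell = -0.59 - (-1.415)
E_cell = 0.825 V, rounded to 3 dp:

0.825 V


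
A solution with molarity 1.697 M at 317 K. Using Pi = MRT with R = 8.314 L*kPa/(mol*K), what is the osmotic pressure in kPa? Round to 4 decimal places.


Osmotic pressure (van't Hoff): Pi = M*R*T.
RT = 8.314 * 317 = 2635.538
Pi = 1.697 * 2635.538
Pi = 4472.507986 kPa, rounded to 4 dp:

4472.5080 kPa


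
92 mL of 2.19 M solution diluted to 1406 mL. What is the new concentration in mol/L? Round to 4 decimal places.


Dilution: M1*V1 = M2*V2, solve for M2.
M2 = M1*V1 / V2
M2 = 2.19 * 92 / 1406
M2 = 201.48 / 1406
M2 = 0.14330014 mol/L, rounded to 4 dp:

0.1433 mol/L


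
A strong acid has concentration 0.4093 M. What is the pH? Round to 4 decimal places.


A strong acid dissociates completely, so [H+] equals the given concentration.
pH = -log10([H+]) = -log10(0.4093)
pH = 0.38795826, rounded to 4 dp:

0.3880


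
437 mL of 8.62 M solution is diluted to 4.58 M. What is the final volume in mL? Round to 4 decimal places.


Dilution: M1*V1 = M2*V2, solve for V2.
V2 = M1*V1 / M2
V2 = 8.62 * 437 / 4.58
V2 = 3766.94 / 4.58
V2 = 822.47598253 mL, rounded to 4 dp:

822.4760 mL


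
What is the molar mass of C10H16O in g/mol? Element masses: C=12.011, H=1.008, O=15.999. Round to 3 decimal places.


M = sum(count * atomic_mass) over atoms.
M = 10*12.011 + 16*1.008 + 1*15.999
M = 120.11 + 16.128 + 15.999
M = 152.237 g/mol, rounded to 3 dp:

152.237 g/mol


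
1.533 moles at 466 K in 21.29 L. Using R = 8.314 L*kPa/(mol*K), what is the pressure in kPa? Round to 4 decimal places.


PV = nRT, solve for P = nRT / V.
nRT = 1.533 * 8.314 * 466 = 5939.3387
P = 5939.3387 / 21.29
P = 278.97316581 kPa, rounded to 4 dp:

278.9732 kPa


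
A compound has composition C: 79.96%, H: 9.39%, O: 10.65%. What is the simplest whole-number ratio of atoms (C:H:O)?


Assume 100 g of compound, divide each mass% by atomic mass to get moles, then normalize by the smallest to get a raw atom ratio.
Moles per 100 g: C: 79.96/12.011 = 6.6572, H: 9.39/1.008 = 9.3155, O: 10.65/15.999 = 0.6657
Raw ratio (divide by min = 0.6657): C: 10.001, H: 13.994, O: 1.0
Multiply by 1 to clear fractions: C: 10.001 ~= 10, H: 13.994 ~= 14, O: 1.0 ~= 1
Reduce by GCD to get the simplest whole-number ratio:

10:14:1


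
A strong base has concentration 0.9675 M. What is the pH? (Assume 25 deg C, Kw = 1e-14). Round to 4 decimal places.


A strong base dissociates completely, so [OH-] equals the given concentration.
pOH = -log10([OH-]) = -log10(0.9675) = 0.014349
pH = 14 - pOH = 14 - 0.014349
pH = 13.985651, rounded to 4 dp:

13.9857


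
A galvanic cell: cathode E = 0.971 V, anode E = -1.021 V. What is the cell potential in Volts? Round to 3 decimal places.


Standard cell potential: E_cell = E_cathode - E_anode.
E_cell = 0.971 - (-1.021)
E_cell = 1.992 V, rounded to 3 dp:

1.992 V


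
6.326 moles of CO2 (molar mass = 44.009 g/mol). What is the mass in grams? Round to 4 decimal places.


mass = n * M
mass = 6.326 * 44.009
mass = 278.400934 g, rounded to 4 dp:

278.4009 g


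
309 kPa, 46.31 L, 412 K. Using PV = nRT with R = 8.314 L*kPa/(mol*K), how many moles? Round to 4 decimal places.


PV = nRT, solve for n = PV / (RT).
PV = 309 * 46.31 = 14309.79
RT = 8.314 * 412 = 3425.368
n = 14309.79 / 3425.368
n = 4.17759201 mol, rounded to 4 dp:

4.1776 mol


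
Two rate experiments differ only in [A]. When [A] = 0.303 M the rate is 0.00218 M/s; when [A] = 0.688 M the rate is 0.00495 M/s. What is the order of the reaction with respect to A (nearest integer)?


Rate is proportional to [A]^n, so rate2/rate1 = ([A]2/[A]1)^n. Take logs to solve for n.
rate2/rate1 = 0.00495 / 0.00218 = 2.2706
[A]2/[A]1 = 0.688 / 0.303 = 2.2706
n = ln(2.2706) / ln(2.2706) = 1.0
Nearest integer order:

1


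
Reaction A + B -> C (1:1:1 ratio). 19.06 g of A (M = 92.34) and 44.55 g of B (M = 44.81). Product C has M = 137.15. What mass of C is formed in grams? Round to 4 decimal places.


Find moles of each reactant; the smaller value is the limiting reagent in a 1:1:1 reaction, so moles_C equals moles of the limiter.
n_A = mass_A / M_A = 19.06 / 92.34 = 0.206411 mol
n_B = mass_B / M_B = 44.55 / 44.81 = 0.994198 mol
Limiting reagent: A (smaller), n_limiting = 0.206411 mol
mass_C = n_limiting * M_C = 0.206411 * 137.15
mass_C = 28.30926865 g, rounded to 4 dp:

28.3093 g


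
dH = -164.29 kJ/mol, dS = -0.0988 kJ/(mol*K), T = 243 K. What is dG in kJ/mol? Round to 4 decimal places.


Gibbs: dG = dH - T*dS (consistent units, dS already in kJ/(mol*K)).
T*dS = 243 * -0.0988 = -24.0084
dG = -164.29 - (-24.0084)
dG = -140.2816 kJ/mol, rounded to 4 dp:

-140.2816 kJ/mol


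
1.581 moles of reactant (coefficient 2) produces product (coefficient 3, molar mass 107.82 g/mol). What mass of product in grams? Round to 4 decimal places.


Use the coefficient ratio to convert reactant moles to product moles, then multiply by the product's molar mass.
moles_P = moles_R * (coeff_P / coeff_R) = 1.581 * (3/2) = 2.3715
mass_P = moles_P * M_P = 2.3715 * 107.82
mass_P = 255.69513 g, rounded to 4 dp:

255.6951 g


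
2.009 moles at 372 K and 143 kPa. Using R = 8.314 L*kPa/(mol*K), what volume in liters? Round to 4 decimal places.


PV = nRT, solve for V = nRT / P.
nRT = 2.009 * 8.314 * 372 = 6213.4513
V = 6213.4513 / 143
V = 43.45070839 L, rounded to 4 dp:

43.4507 L


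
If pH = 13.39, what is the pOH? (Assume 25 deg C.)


At 25 deg C, pH + pOH = 14.
pOH = 14 - pH = 14 - 13.39
pOH = 0.61:

0.61


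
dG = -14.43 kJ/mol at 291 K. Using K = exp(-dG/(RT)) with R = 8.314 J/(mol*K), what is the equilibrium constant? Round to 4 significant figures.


dG is in kJ/mol; multiply by 1000 to match R in J/(mol*K).
RT = 8.314 * 291 = 2419.374 J/mol
exponent = -dG*1000 / (RT) = -(-14.43*1000) / 2419.374 = 5.96435276
K = exp(5.96435276)
K = 389.30098, rounded to 4 significant figures:

389.3


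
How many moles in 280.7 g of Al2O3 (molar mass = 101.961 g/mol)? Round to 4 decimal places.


n = mass / M
n = 280.7 / 101.961
n = 2.75301341 mol, rounded to 4 dp:

2.7530 mol


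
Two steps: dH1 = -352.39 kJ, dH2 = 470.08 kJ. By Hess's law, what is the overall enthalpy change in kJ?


Hess's law: enthalpy is a state function, so add the step enthalpies.
dH_total = dH1 + dH2 = -352.39 + (470.08)
dH_total = 117.69 kJ:

117.69 kJ


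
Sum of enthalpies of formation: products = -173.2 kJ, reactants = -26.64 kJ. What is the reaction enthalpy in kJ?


dH_rxn = sum(dH_f products) - sum(dH_f reactants)
dH_rxn = -173.2 - (-26.64)
dH_rxn = -146.56 kJ:

-146.56 kJ


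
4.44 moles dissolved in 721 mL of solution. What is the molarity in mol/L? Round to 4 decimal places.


Convert volume to liters: V_L = V_mL / 1000.
V_L = 721 / 1000 = 0.721 L
M = n / V_L = 4.44 / 0.721
M = 6.15811373 mol/L, rounded to 4 dp:

6.1581 mol/L


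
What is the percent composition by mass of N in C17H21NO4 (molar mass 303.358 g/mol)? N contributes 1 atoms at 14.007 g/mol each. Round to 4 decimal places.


pct = 100 * (n_elem * M_elem) / M_total
mass_contribution = 1 * 14.007 = 14.007 g/mol
pct = 100 * 14.007 / 303.358
pct = 4.61731683 %, rounded to 4 dp:

4.6173 %


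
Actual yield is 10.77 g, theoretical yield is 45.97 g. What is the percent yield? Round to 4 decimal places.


% yield = 100 * actual / theoretical
% yield = 100 * 10.77 / 45.97
% yield = 23.42832282 %, rounded to 4 dp:

23.4283 %


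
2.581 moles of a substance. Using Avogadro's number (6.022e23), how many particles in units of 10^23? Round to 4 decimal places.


N = n * NA, then divide by 1e23 for the requested units.
N / 1e23 = n * 6.022
N / 1e23 = 2.581 * 6.022
N / 1e23 = 15.542782, rounded to 4 dp:

15.5428


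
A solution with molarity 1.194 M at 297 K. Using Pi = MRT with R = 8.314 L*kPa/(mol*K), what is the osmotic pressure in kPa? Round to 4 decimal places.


Osmotic pressure (van't Hoff): Pi = M*R*T.
RT = 8.314 * 297 = 2469.258
Pi = 1.194 * 2469.258
Pi = 2948.294052 kPa, rounded to 4 dp:

2948.2941 kPa


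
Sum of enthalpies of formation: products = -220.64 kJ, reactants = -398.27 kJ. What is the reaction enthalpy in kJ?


dH_rxn = sum(dH_f products) - sum(dH_f reactants)
dH_rxn = -220.64 - (-398.27)
dH_rxn = 177.63 kJ:

177.63 kJ


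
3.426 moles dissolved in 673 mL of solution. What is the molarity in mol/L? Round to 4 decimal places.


Convert volume to liters: V_L = V_mL / 1000.
V_L = 673 / 1000 = 0.673 L
M = n / V_L = 3.426 / 0.673
M = 5.09063893 mol/L, rounded to 4 dp:

5.0906 mol/L


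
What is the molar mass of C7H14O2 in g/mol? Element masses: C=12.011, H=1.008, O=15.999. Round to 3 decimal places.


M = sum(count * atomic_mass) over atoms.
M = 7*12.011 + 14*1.008 + 2*15.999
M = 84.077 + 14.112 + 31.998
M = 130.187 g/mol, rounded to 3 dp:

130.187 g/mol


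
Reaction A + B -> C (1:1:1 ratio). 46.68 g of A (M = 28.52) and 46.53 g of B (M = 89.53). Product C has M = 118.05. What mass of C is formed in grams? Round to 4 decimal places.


Find moles of each reactant; the smaller value is the limiting reagent in a 1:1:1 reaction, so moles_C equals moles of the limiter.
n_A = mass_A / M_A = 46.68 / 28.52 = 1.636746 mol
n_B = mass_B / M_B = 46.53 / 89.53 = 0.519714 mol
Limiting reagent: B (smaller), n_limiting = 0.519714 mol
mass_C = n_limiting * M_C = 0.519714 * 118.05
mass_C = 61.3522377 g, rounded to 4 dp:

61.3522 g


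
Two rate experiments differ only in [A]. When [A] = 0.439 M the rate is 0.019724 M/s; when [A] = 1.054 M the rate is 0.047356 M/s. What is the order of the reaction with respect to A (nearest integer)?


Rate is proportional to [A]^n, so rate2/rate1 = ([A]2/[A]1)^n. Take logs to solve for n.
rate2/rate1 = 0.047356 / 0.019724 = 2.4009
[A]2/[A]1 = 1.054 / 0.439 = 2.4009
n = ln(2.4009) / ln(2.4009) = 1.0
Nearest integer order:

1


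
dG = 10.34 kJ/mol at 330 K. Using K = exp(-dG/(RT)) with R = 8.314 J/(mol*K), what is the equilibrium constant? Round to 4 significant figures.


dG is in kJ/mol; multiply by 1000 to match R in J/(mol*K).
RT = 8.314 * 330 = 2743.62 J/mol
exponent = -dG*1000 / (RT) = -(10.34*1000) / 2743.62 = -3.76874348
K = exp(-3.76874348)
K = 0.023081047, rounded to 4 significant figures:

0.02308


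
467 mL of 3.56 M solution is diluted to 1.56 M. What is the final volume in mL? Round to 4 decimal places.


Dilution: M1*V1 = M2*V2, solve for V2.
V2 = M1*V1 / M2
V2 = 3.56 * 467 / 1.56
V2 = 1662.52 / 1.56
V2 = 1065.71794872 mL, rounded to 4 dp:

1065.7179 mL


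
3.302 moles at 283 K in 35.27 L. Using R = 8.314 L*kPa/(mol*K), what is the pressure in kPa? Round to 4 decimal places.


PV = nRT, solve for P = nRT / V.
nRT = 3.302 * 8.314 * 283 = 7769.1503
P = 7769.1503 / 35.27
P = 220.27644741 kPa, rounded to 4 dp:

220.2764 kPa


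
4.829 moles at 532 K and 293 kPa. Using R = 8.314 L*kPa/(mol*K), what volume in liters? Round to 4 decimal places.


PV = nRT, solve for V = nRT / P.
nRT = 4.829 * 8.314 * 532 = 21358.8988
V = 21358.8988 / 293
V = 72.89726553 L, rounded to 4 dp:

72.8973 L


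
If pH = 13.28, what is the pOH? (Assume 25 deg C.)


At 25 deg C, pH + pOH = 14.
pOH = 14 - pH = 14 - 13.28
pOH = 0.72:

0.72


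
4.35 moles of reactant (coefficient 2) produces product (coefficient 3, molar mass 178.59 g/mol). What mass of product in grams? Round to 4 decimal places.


Use the coefficient ratio to convert reactant moles to product moles, then multiply by the product's molar mass.
moles_P = moles_R * (coeff_P / coeff_R) = 4.35 * (3/2) = 6.525
mass_P = moles_P * M_P = 6.525 * 178.59
mass_P = 1165.29975 g, rounded to 4 dp:

1165.2998 g


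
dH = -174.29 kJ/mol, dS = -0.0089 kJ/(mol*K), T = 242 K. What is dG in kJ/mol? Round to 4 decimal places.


Gibbs: dG = dH - T*dS (consistent units, dS already in kJ/(mol*K)).
T*dS = 242 * -0.0089 = -2.1538
dG = -174.29 - (-2.1538)
dG = -172.1362 kJ/mol, rounded to 4 dp:

-172.1362 kJ/mol


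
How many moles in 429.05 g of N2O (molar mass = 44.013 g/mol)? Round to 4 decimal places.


n = mass / M
n = 429.05 / 44.013
n = 9.7482562 mol, rounded to 4 dp:

9.7483 mol


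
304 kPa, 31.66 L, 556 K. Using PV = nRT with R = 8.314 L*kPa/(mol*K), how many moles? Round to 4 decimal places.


PV = nRT, solve for n = PV / (RT).
PV = 304 * 31.66 = 9624.64
RT = 8.314 * 556 = 4622.584
n = 9624.64 / 4622.584
n = 2.08209088 mol, rounded to 4 dp:

2.0821 mol


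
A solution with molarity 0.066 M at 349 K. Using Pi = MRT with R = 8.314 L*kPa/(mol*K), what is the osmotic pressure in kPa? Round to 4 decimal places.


Osmotic pressure (van't Hoff): Pi = M*R*T.
RT = 8.314 * 349 = 2901.586
Pi = 0.066 * 2901.586
Pi = 191.504676 kPa, rounded to 4 dp:

191.5047 kPa


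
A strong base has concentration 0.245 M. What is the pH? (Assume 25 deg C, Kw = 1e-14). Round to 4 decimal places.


A strong base dissociates completely, so [OH-] equals the given concentration.
pOH = -log10([OH-]) = -log10(0.245) = 0.610834
pH = 14 - pOH = 14 - 0.610834
pH = 13.389166, rounded to 4 dp:

13.3892


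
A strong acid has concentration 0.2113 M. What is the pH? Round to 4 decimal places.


A strong acid dissociates completely, so [H+] equals the given concentration.
pH = -log10([H+]) = -log10(0.2113)
pH = 0.6751005, rounded to 4 dp:

0.6751


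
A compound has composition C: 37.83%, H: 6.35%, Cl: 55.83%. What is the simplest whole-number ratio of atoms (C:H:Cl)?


Assume 100 g of compound, divide each mass% by atomic mass to get moles, then normalize by the smallest to get a raw atom ratio.
Moles per 100 g: C: 37.83/12.011 = 3.1496, H: 6.35/1.008 = 6.2996, Cl: 55.83/35.453 = 1.5748
Raw ratio (divide by min = 1.5748): C: 2.0, H: 4.0, Cl: 1.0
Multiply by 1 to clear fractions: C: 2.0 ~= 2, H: 4.0 ~= 4, Cl: 1.0 ~= 1
Reduce by GCD to get the simplest whole-number ratio:

2:4:1


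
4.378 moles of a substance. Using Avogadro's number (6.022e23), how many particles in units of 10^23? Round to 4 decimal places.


N = n * NA, then divide by 1e23 for the requested units.
N / 1e23 = n * 6.022
N / 1e23 = 4.378 * 6.022
N / 1e23 = 26.364316, rounded to 4 dp:

26.3643


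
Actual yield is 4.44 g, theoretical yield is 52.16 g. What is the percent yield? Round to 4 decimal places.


% yield = 100 * actual / theoretical
% yield = 100 * 4.44 / 52.16
% yield = 8.51226994 %, rounded to 4 dp:

8.5123 %


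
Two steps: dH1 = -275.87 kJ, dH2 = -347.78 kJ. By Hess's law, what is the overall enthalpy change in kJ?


Hess's law: enthalpy is a state function, so add the step enthalpies.
dH_total = dH1 + dH2 = -275.87 + (-347.78)
dH_total = -623.65 kJ:

-623.65 kJ


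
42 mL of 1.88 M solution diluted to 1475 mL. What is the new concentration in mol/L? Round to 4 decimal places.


Dilution: M1*V1 = M2*V2, solve for M2.
M2 = M1*V1 / V2
M2 = 1.88 * 42 / 1475
M2 = 78.96 / 1475
M2 = 0.0535322 mol/L, rounded to 4 dp:

0.0535 mol/L


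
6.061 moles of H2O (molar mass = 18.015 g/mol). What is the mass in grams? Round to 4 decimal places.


mass = n * M
mass = 6.061 * 18.015
mass = 109.188915 g, rounded to 4 dp:

109.1889 g


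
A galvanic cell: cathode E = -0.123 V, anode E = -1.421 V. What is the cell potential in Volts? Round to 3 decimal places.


Standard cell potential: E_cell = E_cathode - E_anode.
E_cell = -0.123 - (-1.421)
E_cell = 1.298 V, rounded to 3 dp:

1.298 V


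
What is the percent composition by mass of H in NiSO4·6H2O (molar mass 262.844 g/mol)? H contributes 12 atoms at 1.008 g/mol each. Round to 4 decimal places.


pct = 100 * (n_elem * M_elem) / M_total
mass_contribution = 12 * 1.008 = 12.096 g/mol
pct = 100 * 12.096 / 262.844
pct = 4.60196923 %, rounded to 4 dp:

4.6020 %


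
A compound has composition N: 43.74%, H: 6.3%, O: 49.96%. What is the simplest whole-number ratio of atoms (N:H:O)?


Assume 100 g of compound, divide each mass% by atomic mass to get moles, then normalize by the smallest to get a raw atom ratio.
Moles per 100 g: N: 43.74/14.007 = 3.1227, H: 6.3/1.008 = 6.25, O: 49.96/15.999 = 3.1227
Raw ratio (divide by min = 3.1227): N: 1.0, H: 2.001, O: 1.0
Multiply by 1 to clear fractions: N: 1.0 ~= 1, H: 2.001 ~= 2, O: 1.0 ~= 1
Reduce by GCD to get the simplest whole-number ratio:

1:2:1


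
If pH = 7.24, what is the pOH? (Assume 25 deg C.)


At 25 deg C, pH + pOH = 14.
pOH = 14 - pH = 14 - 7.24
pOH = 6.76:

6.76


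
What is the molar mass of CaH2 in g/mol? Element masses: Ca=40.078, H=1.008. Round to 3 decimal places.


M = sum(count * atomic_mass) over atoms.
M = 1*40.078 + 2*1.008
M = 40.078 + 2.016
M = 42.094 g/mol, rounded to 3 dp:

42.094 g/mol


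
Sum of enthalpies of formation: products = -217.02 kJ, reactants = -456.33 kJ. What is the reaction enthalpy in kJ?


dH_rxn = sum(dH_f products) - sum(dH_f reactants)
dH_rxn = -217.02 - (-456.33)
dH_rxn = 239.31 kJ:

239.31 kJ


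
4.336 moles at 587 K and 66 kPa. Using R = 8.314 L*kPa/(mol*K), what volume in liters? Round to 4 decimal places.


PV = nRT, solve for V = nRT / P.
nRT = 4.336 * 8.314 * 587 = 21161.0588
V = 21161.0588 / 66
V = 320.62210303 L, rounded to 4 dp:

320.6221 L


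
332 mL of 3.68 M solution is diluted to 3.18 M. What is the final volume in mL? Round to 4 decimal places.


Dilution: M1*V1 = M2*V2, solve for V2.
V2 = M1*V1 / M2
V2 = 3.68 * 332 / 3.18
V2 = 1221.76 / 3.18
V2 = 384.20125786 mL, rounded to 4 dp:

384.2013 mL


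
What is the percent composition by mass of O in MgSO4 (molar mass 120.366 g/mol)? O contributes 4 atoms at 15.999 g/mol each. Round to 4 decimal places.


pct = 100 * (n_elem * M_elem) / M_total
mass_contribution = 4 * 15.999 = 63.996 g/mol
pct = 100 * 63.996 / 120.366
pct = 53.16783809 %, rounded to 4 dp:

53.1678 %


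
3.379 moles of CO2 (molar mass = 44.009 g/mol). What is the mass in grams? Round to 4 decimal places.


mass = n * M
mass = 3.379 * 44.009
mass = 148.706411 g, rounded to 4 dp:

148.7064 g


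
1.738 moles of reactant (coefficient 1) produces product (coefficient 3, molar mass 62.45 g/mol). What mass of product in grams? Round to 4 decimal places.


Use the coefficient ratio to convert reactant moles to product moles, then multiply by the product's molar mass.
moles_P = moles_R * (coeff_P / coeff_R) = 1.738 * (3/1) = 5.214
mass_P = moles_P * M_P = 5.214 * 62.45
mass_P = 325.6143 g, rounded to 4 dp:

325.6143 g


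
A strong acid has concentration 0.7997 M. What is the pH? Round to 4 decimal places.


A strong acid dissociates completely, so [H+] equals the given concentration.
pH = -log10([H+]) = -log10(0.7997)
pH = 0.0970729, rounded to 4 dp:

0.0971


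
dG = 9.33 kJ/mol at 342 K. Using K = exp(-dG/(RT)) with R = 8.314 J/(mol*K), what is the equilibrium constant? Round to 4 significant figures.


dG is in kJ/mol; multiply by 1000 to match R in J/(mol*K).
RT = 8.314 * 342 = 2843.388 J/mol
exponent = -dG*1000 / (RT) = -(9.33*1000) / 2843.388 = -3.28129682
K = exp(-3.28129682)
K = 0.037579491, rounded to 4 significant figures:

0.03758


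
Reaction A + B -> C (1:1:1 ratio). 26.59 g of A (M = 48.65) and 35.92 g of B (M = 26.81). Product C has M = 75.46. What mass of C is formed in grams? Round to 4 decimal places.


Find moles of each reactant; the smaller value is the limiting reagent in a 1:1:1 reaction, so moles_C equals moles of the limiter.
n_A = mass_A / M_A = 26.59 / 48.65 = 0.546557 mol
n_B = mass_B / M_B = 35.92 / 26.81 = 1.339799 mol
Limiting reagent: A (smaller), n_limiting = 0.546557 mol
mass_C = n_limiting * M_C = 0.546557 * 75.46
mass_C = 41.24319122 g, rounded to 4 dp:

41.2432 g


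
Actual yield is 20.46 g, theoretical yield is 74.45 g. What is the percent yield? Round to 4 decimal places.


% yield = 100 * actual / theoretical
% yield = 100 * 20.46 / 74.45
% yield = 27.48153123 %, rounded to 4 dp:

27.4815 %


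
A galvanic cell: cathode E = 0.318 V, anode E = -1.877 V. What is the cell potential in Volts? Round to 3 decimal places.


Standard cell potential: E_cell = E_cathode - E_anode.
E_cell = 0.318 - (-1.877)
E_cell = 2.195 V, rounded to 3 dp:

2.195 V


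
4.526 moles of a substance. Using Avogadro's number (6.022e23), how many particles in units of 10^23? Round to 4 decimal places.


N = n * NA, then divide by 1e23 for the requested units.
N / 1e23 = n * 6.022
N / 1e23 = 4.526 * 6.022
N / 1e23 = 27.255572, rounded to 4 dp:

27.2556


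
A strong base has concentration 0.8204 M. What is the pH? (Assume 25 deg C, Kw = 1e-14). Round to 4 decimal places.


A strong base dissociates completely, so [OH-] equals the given concentration.
pOH = -log10([OH-]) = -log10(0.8204) = 0.085974
pH = 14 - pOH = 14 - 0.085974
pH = 13.914026, rounded to 4 dp:

13.9140


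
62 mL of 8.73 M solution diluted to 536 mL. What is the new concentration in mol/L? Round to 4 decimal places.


Dilution: M1*V1 = M2*V2, solve for M2.
M2 = M1*V1 / V2
M2 = 8.73 * 62 / 536
M2 = 541.26 / 536
M2 = 1.00981343 mol/L, rounded to 4 dp:

1.0098 mol/L


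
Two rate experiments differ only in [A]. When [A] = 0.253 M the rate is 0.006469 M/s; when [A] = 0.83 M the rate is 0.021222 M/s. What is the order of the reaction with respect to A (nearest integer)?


Rate is proportional to [A]^n, so rate2/rate1 = ([A]2/[A]1)^n. Take logs to solve for n.
rate2/rate1 = 0.021222 / 0.006469 = 3.2806
[A]2/[A]1 = 0.83 / 0.253 = 3.2806
n = ln(3.2806) / ln(3.2806) = 1.0
Nearest integer order:

1


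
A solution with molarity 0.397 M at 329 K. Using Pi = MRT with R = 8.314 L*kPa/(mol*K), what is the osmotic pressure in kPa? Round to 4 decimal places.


Osmotic pressure (van't Hoff): Pi = M*R*T.
RT = 8.314 * 329 = 2735.306
Pi = 0.397 * 2735.306
Pi = 1085.916482 kPa, rounded to 4 dp:

1085.9165 kPa


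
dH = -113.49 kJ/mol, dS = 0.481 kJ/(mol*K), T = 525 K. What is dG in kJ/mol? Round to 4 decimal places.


Gibbs: dG = dH - T*dS (consistent units, dS already in kJ/(mol*K)).
T*dS = 525 * 0.481 = 252.525
dG = -113.49 - (252.525)
dG = -366.015 kJ/mol, rounded to 4 dp:

-366.0150 kJ/mol


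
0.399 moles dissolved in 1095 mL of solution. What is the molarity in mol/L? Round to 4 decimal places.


Convert volume to liters: V_L = V_mL / 1000.
V_L = 1095 / 1000 = 1.095 L
M = n / V_L = 0.399 / 1.095
M = 0.36438356 mol/L, rounded to 4 dp:

0.3644 mol/L


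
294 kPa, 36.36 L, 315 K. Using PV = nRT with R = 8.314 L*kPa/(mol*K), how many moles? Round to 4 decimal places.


PV = nRT, solve for n = PV / (RT).
PV = 294 * 36.36 = 10689.84
RT = 8.314 * 315 = 2618.91
n = 10689.84 / 2618.91
n = 4.08178975 mol, rounded to 4 dp:

4.0818 mol


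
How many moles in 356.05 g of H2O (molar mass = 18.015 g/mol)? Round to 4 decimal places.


n = mass / M
n = 356.05 / 18.015
n = 19.76408548 mol, rounded to 4 dp:

19.7641 mol


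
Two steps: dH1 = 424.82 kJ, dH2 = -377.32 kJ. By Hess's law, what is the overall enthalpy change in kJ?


Hess's law: enthalpy is a state function, so add the step enthalpies.
dH_total = dH1 + dH2 = 424.82 + (-377.32)
dH_total = 47.5 kJ:

47.50 kJ


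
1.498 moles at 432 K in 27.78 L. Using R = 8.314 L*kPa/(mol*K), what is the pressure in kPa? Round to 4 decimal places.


PV = nRT, solve for P = nRT / V.
nRT = 1.498 * 8.314 * 432 = 5380.2887
P = 5380.2887 / 27.78
P = 193.67489921 kPa, rounded to 4 dp:

193.6749 kPa


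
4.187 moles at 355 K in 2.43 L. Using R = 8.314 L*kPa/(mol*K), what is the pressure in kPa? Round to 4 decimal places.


PV = nRT, solve for P = nRT / V.
nRT = 4.187 * 8.314 * 355 = 12357.8049
P = 12357.8049 / 2.43
P = 5085.51641975 kPa, rounded to 4 dp:

5085.5164 kPa


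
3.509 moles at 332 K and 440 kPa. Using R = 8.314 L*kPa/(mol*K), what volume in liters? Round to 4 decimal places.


PV = nRT, solve for V = nRT / P.
nRT = 3.509 * 8.314 * 332 = 9685.7102
V = 9685.7102 / 440
V = 22.01297773 L, rounded to 4 dp:

22.0130 L


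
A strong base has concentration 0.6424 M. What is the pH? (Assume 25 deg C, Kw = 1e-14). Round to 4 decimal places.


A strong base dissociates completely, so [OH-] equals the given concentration.
pOH = -log10([OH-]) = -log10(0.6424) = 0.192194
pH = 14 - pOH = 14 - 0.192194
pH = 13.807806, rounded to 4 dp:

13.8078


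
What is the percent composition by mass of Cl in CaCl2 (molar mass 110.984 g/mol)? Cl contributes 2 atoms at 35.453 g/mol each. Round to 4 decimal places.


pct = 100 * (n_elem * M_elem) / M_total
mass_contribution = 2 * 35.453 = 70.906 g/mol
pct = 100 * 70.906 / 110.984
pct = 63.88848843 %, rounded to 4 dp:

63.8885 %


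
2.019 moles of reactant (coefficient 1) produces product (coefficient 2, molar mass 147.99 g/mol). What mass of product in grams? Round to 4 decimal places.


Use the coefficient ratio to convert reactant moles to product moles, then multiply by the product's molar mass.
moles_P = moles_R * (coeff_P / coeff_R) = 2.019 * (2/1) = 4.038
mass_P = moles_P * M_P = 4.038 * 147.99
mass_P = 597.58362 g, rounded to 4 dp:

597.5836 g


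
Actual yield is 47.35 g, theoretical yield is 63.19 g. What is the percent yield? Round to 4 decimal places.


% yield = 100 * actual / theoretical
% yield = 100 * 47.35 / 63.19
% yield = 74.93274252 %, rounded to 4 dp:

74.9327 %


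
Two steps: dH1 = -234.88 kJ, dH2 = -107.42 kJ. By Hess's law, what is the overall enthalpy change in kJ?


Hess's law: enthalpy is a state function, so add the step enthalpies.
dH_total = dH1 + dH2 = -234.88 + (-107.42)
dH_total = -342.3 kJ:

-342.30 kJ


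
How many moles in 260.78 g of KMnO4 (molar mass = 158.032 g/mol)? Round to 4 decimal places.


n = mass / M
n = 260.78 / 158.032
n = 1.65017212 mol, rounded to 4 dp:

1.6502 mol


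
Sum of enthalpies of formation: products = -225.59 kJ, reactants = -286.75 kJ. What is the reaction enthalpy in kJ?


dH_rxn = sum(dH_f products) - sum(dH_f reactants)
dH_rxn = -225.59 - (-286.75)
dH_rxn = 61.16 kJ:

61.16 kJ


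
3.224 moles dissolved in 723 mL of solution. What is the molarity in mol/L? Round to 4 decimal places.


Convert volume to liters: V_L = V_mL / 1000.
V_L = 723 / 1000 = 0.723 L
M = n / V_L = 3.224 / 0.723
M = 4.45919779 mol/L, rounded to 4 dp:

4.4592 mol/L


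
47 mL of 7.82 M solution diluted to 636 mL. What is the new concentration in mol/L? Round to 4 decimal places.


Dilution: M1*V1 = M2*V2, solve for M2.
M2 = M1*V1 / V2
M2 = 7.82 * 47 / 636
M2 = 367.54 / 636
M2 = 0.57789308 mol/L, rounded to 4 dp:

0.5779 mol/L


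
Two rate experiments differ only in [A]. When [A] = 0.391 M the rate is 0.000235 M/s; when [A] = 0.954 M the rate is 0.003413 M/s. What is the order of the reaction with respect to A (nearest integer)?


Rate is proportional to [A]^n, so rate2/rate1 = ([A]2/[A]1)^n. Take logs to solve for n.
rate2/rate1 = 0.003413 / 0.000235 = 14.5234
[A]2/[A]1 = 0.954 / 0.391 = 2.4399
n = ln(14.5234) / ln(2.4399) = 3.0
Nearest integer order:

3


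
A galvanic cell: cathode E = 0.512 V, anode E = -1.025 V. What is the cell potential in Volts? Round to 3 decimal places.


Standard cell potential: E_cell = E_cathode - E_anode.
E_cell = 0.512 - (-1.025)
E_cell = 1.537 V, rounded to 3 dp:

1.537 V


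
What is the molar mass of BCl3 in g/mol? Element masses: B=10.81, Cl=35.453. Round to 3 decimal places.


M = sum(count * atomic_mass) over atoms.
M = 1*10.81 + 3*35.453
M = 10.81 + 106.359
M = 117.169 g/mol, rounded to 3 dp:

117.169 g/mol


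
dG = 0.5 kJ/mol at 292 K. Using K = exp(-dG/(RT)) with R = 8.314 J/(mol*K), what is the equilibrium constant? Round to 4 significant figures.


dG is in kJ/mol; multiply by 1000 to match R in J/(mol*K).
RT = 8.314 * 292 = 2427.688 J/mol
exponent = -dG*1000 / (RT) = -(0.5*1000) / 2427.688 = -0.20595727
K = exp(-0.20595727)
K = 0.81386785, rounded to 4 significant figures:

0.8139


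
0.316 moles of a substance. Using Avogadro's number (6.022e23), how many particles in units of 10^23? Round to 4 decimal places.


N = n * NA, then divide by 1e23 for the requested units.
N / 1e23 = n * 6.022
N / 1e23 = 0.316 * 6.022
N / 1e23 = 1.902952, rounded to 4 dp:

1.9030


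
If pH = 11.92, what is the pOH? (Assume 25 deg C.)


At 25 deg C, pH + pOH = 14.
pOH = 14 - pH = 14 - 11.92
pOH = 2.08:

2.08


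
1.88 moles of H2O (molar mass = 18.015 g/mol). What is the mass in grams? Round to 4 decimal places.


mass = n * M
mass = 1.88 * 18.015
mass = 33.8682 g, rounded to 4 dp:

33.8682 g


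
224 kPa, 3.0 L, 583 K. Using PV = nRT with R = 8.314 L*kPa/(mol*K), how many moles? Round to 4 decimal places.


PV = nRT, solve for n = PV / (RT).
PV = 224 * 3.0 = 672.0
RT = 8.314 * 583 = 4847.062
n = 672.0 / 4847.062
n = 0.13864069 mol, rounded to 4 dp:

0.1386 mol


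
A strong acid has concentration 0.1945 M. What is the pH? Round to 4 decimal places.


A strong acid dissociates completely, so [H+] equals the given concentration.
pH = -log10([H+]) = -log10(0.1945)
pH = 0.71108039, rounded to 4 dp:

0.7111


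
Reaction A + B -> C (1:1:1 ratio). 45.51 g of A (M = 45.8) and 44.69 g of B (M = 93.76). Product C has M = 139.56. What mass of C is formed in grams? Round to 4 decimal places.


Find moles of each reactant; the smaller value is the limiting reagent in a 1:1:1 reaction, so moles_C equals moles of the limiter.
n_A = mass_A / M_A = 45.51 / 45.8 = 0.993668 mol
n_B = mass_B / M_B = 44.69 / 93.76 = 0.476642 mol
Limiting reagent: B (smaller), n_limiting = 0.476642 mol
mass_C = n_limiting * M_C = 0.476642 * 139.56
mass_C = 66.52015752 g, rounded to 4 dp:

66.5202 g


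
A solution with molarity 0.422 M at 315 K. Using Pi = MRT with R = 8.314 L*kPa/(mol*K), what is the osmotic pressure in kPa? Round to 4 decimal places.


Osmotic pressure (van't Hoff): Pi = M*R*T.
RT = 8.314 * 315 = 2618.91
Pi = 0.422 * 2618.91
Pi = 1105.18002 kPa, rounded to 4 dp:

1105.1800 kPa


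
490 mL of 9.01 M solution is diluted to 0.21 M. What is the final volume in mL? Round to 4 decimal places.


Dilution: M1*V1 = M2*V2, solve for V2.
V2 = M1*V1 / M2
V2 = 9.01 * 490 / 0.21
V2 = 4414.9 / 0.21
V2 = 21023.33333333 mL, rounded to 4 dp:

21023.3333 mL


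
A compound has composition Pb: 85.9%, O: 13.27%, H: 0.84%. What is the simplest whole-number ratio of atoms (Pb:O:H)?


Assume 100 g of compound, divide each mass% by atomic mass to get moles, then normalize by the smallest to get a raw atom ratio.
Moles per 100 g: Pb: 85.9/207.2 = 0.4146, O: 13.27/15.999 = 0.8294, H: 0.84/1.008 = 0.8333
Raw ratio (divide by min = 0.4146): Pb: 1.0, O: 2.001, H: 2.01
Multiply by 1 to clear fractions: Pb: 1.0 ~= 1, O: 2.001 ~= 2, H: 2.01 ~= 2
Reduce by GCD to get the simplest whole-number ratio:

1:2:2


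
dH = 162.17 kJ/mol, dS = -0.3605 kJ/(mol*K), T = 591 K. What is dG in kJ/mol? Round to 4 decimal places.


Gibbs: dG = dH - T*dS (consistent units, dS already in kJ/(mol*K)).
T*dS = 591 * -0.3605 = -213.0555
dG = 162.17 - (-213.0555)
dG = 375.2255 kJ/mol, rounded to 4 dp:

375.2255 kJ/mol


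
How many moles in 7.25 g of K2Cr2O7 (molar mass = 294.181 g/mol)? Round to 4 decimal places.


n = mass / M
n = 7.25 / 294.181
n = 0.02464469 mol, rounded to 4 dp:

0.0246 mol


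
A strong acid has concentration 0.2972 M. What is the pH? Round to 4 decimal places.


A strong acid dissociates completely, so [H+] equals the given concentration.
pH = -log10([H+]) = -log10(0.2972)
pH = 0.52695119, rounded to 4 dp:

0.5270


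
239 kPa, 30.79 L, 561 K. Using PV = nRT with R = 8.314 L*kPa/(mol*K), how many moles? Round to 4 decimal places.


PV = nRT, solve for n = PV / (RT).
PV = 239 * 30.79 = 7358.81
RT = 8.314 * 561 = 4664.154
n = 7358.81 / 4664.154
n = 1.57773736 mol, rounded to 4 dp:

1.5777 mol


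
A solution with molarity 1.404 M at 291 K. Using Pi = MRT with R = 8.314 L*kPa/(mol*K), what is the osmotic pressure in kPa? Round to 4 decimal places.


Osmotic pressure (van't Hoff): Pi = M*R*T.
RT = 8.314 * 291 = 2419.374
Pi = 1.404 * 2419.374
Pi = 3396.801096 kPa, rounded to 4 dp:

3396.8011 kPa


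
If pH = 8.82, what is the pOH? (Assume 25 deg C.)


At 25 deg C, pH + pOH = 14.
pOH = 14 - pH = 14 - 8.82
pOH = 5.18:

5.18


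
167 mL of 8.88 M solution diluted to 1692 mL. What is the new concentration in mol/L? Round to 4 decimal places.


Dilution: M1*V1 = M2*V2, solve for M2.
M2 = M1*V1 / V2
M2 = 8.88 * 167 / 1692
M2 = 1482.96 / 1692
M2 = 0.8764539 mol/L, rounded to 4 dp:

0.8765 mol/L


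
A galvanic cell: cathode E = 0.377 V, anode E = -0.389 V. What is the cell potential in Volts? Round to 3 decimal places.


Standard cell potential: E_cell = E_cathode - E_anode.
E_cell = 0.377 - (-0.389)
E_cell = 0.766 V, rounded to 3 dp:

0.766 V


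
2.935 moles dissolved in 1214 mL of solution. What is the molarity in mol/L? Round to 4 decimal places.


Convert volume to liters: V_L = V_mL / 1000.
V_L = 1214 / 1000 = 1.214 L
M = n / V_L = 2.935 / 1.214
M = 2.41762768 mol/L, rounded to 4 dp:

2.4176 mol/L


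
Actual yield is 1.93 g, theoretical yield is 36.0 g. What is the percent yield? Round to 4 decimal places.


% yield = 100 * actual / theoretical
% yield = 100 * 1.93 / 36.0
% yield = 5.36111111 %, rounded to 4 dp:

5.3611 %


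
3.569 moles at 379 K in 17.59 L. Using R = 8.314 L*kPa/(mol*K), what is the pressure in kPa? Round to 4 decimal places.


PV = nRT, solve for P = nRT / V.
nRT = 3.569 * 8.314 * 379 = 11245.9404
P = 11245.9404 / 17.59
P = 639.33714611 kPa, rounded to 4 dp:

639.3371 kPa


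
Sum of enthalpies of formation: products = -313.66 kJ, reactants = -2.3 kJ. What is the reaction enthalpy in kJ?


dH_rxn = sum(dH_f products) - sum(dH_f reactants)
dH_rxn = -313.66 - (-2.3)
dH_rxn = -311.36 kJ:

-311.36 kJ


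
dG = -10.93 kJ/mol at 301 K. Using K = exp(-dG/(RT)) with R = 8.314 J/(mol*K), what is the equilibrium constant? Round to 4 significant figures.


dG is in kJ/mol; multiply by 1000 to match R in J/(mol*K).
RT = 8.314 * 301 = 2502.514 J/mol
exponent = -dG*1000 / (RT) = -(-10.93*1000) / 2502.514 = 4.36760793
K = exp(4.36760793)
K = 78.85478, rounded to 4 significant figures:

78.85


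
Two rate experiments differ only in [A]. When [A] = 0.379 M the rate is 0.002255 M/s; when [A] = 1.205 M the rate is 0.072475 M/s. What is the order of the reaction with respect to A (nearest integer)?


Rate is proportional to [A]^n, so rate2/rate1 = ([A]2/[A]1)^n. Take logs to solve for n.
rate2/rate1 = 0.072475 / 0.002255 = 32.1397
[A]2/[A]1 = 1.205 / 0.379 = 3.1794
n = ln(32.1397) / ln(3.1794) = 3.0
Nearest integer order:

3


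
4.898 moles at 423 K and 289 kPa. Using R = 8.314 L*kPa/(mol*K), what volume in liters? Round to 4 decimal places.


PV = nRT, solve for V = nRT / P.
nRT = 4.898 * 8.314 * 423 = 17225.3942
V = 17225.3942 / 289
V = 59.60344014 L, rounded to 4 dp:

59.6034 L


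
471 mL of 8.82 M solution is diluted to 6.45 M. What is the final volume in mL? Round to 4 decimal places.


Dilution: M1*V1 = M2*V2, solve for V2.
V2 = M1*V1 / M2
V2 = 8.82 * 471 / 6.45
V2 = 4154.22 / 6.45
V2 = 644.06511628 mL, rounded to 4 dp:

644.0651 mL


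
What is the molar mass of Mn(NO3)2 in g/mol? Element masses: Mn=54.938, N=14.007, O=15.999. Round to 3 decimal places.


M = sum(count * atomic_mass) over atoms.
M = 1*54.938 + 2*14.007 + 6*15.999
M = 54.938 + 28.014 + 95.994
M = 178.946 g/mol, rounded to 3 dp:

178.946 g/mol


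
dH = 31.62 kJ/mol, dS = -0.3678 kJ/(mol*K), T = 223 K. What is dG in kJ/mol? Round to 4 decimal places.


Gibbs: dG = dH - T*dS (consistent units, dS already in kJ/(mol*K)).
T*dS = 223 * -0.3678 = -82.0194
dG = 31.62 - (-82.0194)
dG = 113.6394 kJ/mol, rounded to 4 dp:

113.6394 kJ/mol


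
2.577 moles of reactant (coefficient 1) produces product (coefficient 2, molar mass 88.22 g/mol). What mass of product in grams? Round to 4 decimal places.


Use the coefficient ratio to convert reactant moles to product moles, then multiply by the product's molar mass.
moles_P = moles_R * (coeff_P / coeff_R) = 2.577 * (2/1) = 5.154
mass_P = moles_P * M_P = 5.154 * 88.22
mass_P = 454.68588 g, rounded to 4 dp:

454.6859 g


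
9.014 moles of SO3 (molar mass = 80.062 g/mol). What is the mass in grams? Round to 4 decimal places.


mass = n * M
mass = 9.014 * 80.062
mass = 721.678868 g, rounded to 4 dp:

721.6789 g


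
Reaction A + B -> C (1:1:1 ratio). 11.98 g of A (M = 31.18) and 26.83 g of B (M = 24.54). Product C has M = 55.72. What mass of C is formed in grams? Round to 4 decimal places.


Find moles of each reactant; the smaller value is the limiting reagent in a 1:1:1 reaction, so moles_C equals moles of the limiter.
n_A = mass_A / M_A = 11.98 / 31.18 = 0.384221 mol
n_B = mass_B / M_B = 26.83 / 24.54 = 1.093317 mol
Limiting reagent: A (smaller), n_limiting = 0.384221 mol
mass_C = n_limiting * M_C = 0.384221 * 55.72
mass_C = 21.40879412 g, rounded to 4 dp:

21.4088 g


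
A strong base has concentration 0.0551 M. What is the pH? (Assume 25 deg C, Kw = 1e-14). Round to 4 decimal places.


A strong base dissociates completely, so [OH-] equals the given concentration.
pOH = -log10([OH-]) = -log10(0.0551) = 1.258848
pH = 14 - pOH = 14 - 1.258848
pH = 12.741152, rounded to 4 dp:

12.7412


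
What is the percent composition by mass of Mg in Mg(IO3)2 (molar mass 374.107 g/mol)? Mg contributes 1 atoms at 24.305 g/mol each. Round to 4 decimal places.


pct = 100 * (n_elem * M_elem) / M_total
mass_contribution = 1 * 24.305 = 24.305 g/mol
pct = 100 * 24.305 / 374.107
pct = 6.49680439 %, rounded to 4 dp:

6.4968 %


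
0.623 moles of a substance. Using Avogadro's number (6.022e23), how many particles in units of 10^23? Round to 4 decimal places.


N = n * NA, then divide by 1e23 for the requested units.
N / 1e23 = n * 6.022
N / 1e23 = 0.623 * 6.022
N / 1e23 = 3.751706, rounded to 4 dp:

3.7517


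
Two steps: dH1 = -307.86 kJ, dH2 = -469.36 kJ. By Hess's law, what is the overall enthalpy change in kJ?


Hess's law: enthalpy is a state function, so add the step enthalpies.
dH_total = dH1 + dH2 = -307.86 + (-469.36)
dH_total = -777.22 kJ:

-777.22 kJ


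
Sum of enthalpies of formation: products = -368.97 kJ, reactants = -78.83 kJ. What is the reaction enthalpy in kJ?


dH_rxn = sum(dH_f products) - sum(dH_f reactants)
dH_rxn = -368.97 - (-78.83)
dH_rxn = -290.14 kJ:

-290.14 kJ
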